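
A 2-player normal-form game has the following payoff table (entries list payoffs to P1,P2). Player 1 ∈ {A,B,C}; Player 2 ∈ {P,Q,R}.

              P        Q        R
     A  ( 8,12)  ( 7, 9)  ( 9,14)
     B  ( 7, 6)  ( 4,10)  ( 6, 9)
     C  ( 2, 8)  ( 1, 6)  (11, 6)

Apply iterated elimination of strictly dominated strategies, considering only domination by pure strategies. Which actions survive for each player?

Remaining: P1:{A,C} P2:{P,R}

P1 drop B (A beats it: P:8>7 Q:7>4 R:9>6)
P2 drop Q (P beats it: A:12>9 C:8>6)
P1→{A,C} P2→{P,R}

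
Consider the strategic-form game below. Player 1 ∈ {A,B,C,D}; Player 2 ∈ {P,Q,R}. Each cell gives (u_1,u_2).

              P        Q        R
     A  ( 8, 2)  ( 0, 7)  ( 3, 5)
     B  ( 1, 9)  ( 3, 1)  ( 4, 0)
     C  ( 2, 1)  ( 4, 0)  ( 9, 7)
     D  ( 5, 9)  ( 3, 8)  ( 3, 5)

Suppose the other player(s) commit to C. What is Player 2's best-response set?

u_2(P vs C) = 1
u_2(Q vs C) = 0
u_2(R vs C) = 7
max payoff 7 at {R}

argmax u_2 = {R}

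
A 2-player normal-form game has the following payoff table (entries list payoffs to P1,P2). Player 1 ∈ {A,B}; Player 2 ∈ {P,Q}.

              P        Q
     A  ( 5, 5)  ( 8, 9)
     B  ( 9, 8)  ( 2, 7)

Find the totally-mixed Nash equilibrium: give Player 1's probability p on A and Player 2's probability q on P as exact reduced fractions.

P1 indiff ⇒ q·5+(1-q)·8 = q·9+(1-q)·2 ⇒ q(-4) = (1-q)(-6) ⇒ q = 3/5
P2 indiff ⇒ p·5+(1-p)·8 = p·9+(1-p)·7 ⇒ p(-4) = (1-p)(-1) ⇒ p = 1/5

(p,q) = (1/5, 3/5)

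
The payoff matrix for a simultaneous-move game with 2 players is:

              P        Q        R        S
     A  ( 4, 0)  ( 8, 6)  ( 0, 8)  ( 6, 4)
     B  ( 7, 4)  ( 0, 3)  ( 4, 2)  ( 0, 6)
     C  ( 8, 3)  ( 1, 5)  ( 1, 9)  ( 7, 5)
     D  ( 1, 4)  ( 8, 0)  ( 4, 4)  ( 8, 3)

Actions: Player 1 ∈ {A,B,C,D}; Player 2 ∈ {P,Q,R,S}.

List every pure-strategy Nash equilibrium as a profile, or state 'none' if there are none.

PSNE = {(D,R)}

(A,P): not NE [P1→C gives 8>4; P2→R gives 8>0]
(A,Q): not NE [P2→R gives 8>6]
(A,R): not NE [P1→D gives 4>0]
(A,S): not NE [P1→D gives 8>6; P2→R gives 8>4]
(B,P): not NE [P1→C gives 8>7; P2→S gives 6>4]
(B,Q): not NE [P1→D gives 8>0; P2→S gives 6>3]
(B,R): not NE [P2→S gives 6>2]
(B,S): not NE [P1→D gives 8>0]
(C,P): not NE [P2→R gives 9>3]
(C,Q): not NE [P1→D gives 8>1; P2→R gives 9>5]
(C,R): not NE [P1→D gives 4>1]
(C,S): not NE [P1→D gives 8>7; P2→R gives 9>5]
(D,P): not NE [P1→C gives 8>1]
(D,Q): not NE [P2→R gives 4>0]
(D,R): NE
(D,S): not NE [P2→R gives 4>3]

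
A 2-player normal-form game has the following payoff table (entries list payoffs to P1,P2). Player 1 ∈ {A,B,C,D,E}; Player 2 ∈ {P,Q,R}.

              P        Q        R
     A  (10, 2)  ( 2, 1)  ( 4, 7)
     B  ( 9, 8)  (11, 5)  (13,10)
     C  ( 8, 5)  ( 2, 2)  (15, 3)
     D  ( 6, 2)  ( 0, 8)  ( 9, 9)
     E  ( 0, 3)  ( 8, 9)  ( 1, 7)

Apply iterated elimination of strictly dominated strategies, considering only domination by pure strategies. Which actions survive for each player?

IESDS → P1:{A,B,C} P2:{P,R}

P1 drop D (B beats it: P:9>6 Q:11>0 R:13>9)
P1 drop E (B beats it: P:9>0 Q:11>8 R:13>1)
P2 drop Q (P beats it: A:2>1 B:8>5 C:5>2)
P1→{A,B,C} P2→{P,R}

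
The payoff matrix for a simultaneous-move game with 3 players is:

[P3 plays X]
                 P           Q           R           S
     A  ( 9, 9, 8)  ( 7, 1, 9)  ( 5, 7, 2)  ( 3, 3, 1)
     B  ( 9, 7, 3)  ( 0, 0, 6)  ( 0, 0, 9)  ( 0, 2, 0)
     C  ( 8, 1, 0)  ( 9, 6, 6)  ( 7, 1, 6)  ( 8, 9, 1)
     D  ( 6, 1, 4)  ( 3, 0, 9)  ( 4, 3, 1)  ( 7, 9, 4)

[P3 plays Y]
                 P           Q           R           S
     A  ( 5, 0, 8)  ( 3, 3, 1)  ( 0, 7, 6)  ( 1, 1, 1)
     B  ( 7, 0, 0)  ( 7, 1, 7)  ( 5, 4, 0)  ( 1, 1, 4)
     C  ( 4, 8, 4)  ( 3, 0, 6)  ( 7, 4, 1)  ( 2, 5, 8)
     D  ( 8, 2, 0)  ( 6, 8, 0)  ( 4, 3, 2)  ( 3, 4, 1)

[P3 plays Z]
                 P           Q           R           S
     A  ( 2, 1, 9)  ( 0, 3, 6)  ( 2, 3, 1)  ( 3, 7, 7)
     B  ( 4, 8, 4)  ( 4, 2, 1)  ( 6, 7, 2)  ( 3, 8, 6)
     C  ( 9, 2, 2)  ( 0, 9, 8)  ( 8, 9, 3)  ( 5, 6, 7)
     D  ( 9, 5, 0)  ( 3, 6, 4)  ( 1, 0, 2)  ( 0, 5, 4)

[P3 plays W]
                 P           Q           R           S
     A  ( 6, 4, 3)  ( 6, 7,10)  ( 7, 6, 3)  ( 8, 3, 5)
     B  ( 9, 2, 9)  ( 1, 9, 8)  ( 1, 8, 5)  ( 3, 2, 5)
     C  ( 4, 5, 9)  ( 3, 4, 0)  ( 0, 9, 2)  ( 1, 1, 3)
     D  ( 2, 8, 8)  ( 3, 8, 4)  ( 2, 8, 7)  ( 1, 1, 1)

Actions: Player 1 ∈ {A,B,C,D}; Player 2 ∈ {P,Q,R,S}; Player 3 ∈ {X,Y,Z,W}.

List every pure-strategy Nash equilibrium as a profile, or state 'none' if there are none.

(A,P,X): not NE [P3→Z gives 9>8]
(A,P,Y): not NE [P1→D gives 8>5; P2→R gives 7>0; P3→Z gives 9>8]
(A,P,Z): not NE [P1→D gives 9>2; P2→S gives 7>1]
(A,P,W): not NE [P1→B gives 9>6; P2→Q gives 7>4; P3→Z gives 9>3]
(A,Q,X): not NE [P1→C gives 9>7; P2→P gives 9>1; P3→W gives 10>9]
(A,Q,Y): not NE [P1→B gives 7>3; P2→R gives 7>3; P3→W gives 10>1]
(A,Q,Z): not NE [P1→B gives 4>0; P2→S gives 7>3; P3→W gives 10>6]
(A,Q,W): NE
(A,R,X): not NE [P1→C gives 7>5; P2→P gives 9>7; P3→Y gives 6>2]
(A,R,Y): not NE [P1→C gives 7>0]
(A,R,Z): not NE [P1→C gives 8>2; P2→S gives 7>3; P3→Y gives 6>1]
(A,R,W): not NE [P2→Q gives 7>6; P3→Y gives 6>3]
(A,S,X): not NE [P1→C gives 8>3; P2→P gives 9>3; P3→Z gives 7>1]
(A,S,Y): not NE [P1→D gives 3>1; P2→R gives 7>1; P3→Z gives 7>1]
(A,S,Z): not NE [P1→C gives 5>3]
(A,S,W): not NE [P2→Q gives 7>3; P3→Z gives 7>5]
(B,P,X): not NE [P3→W gives 9>3]
(B,P,Y): not NE [P1→D gives 8>7; P2→R gives 4>0; P3→W gives 9>0]
(B,P,Z): not NE [P1→D gives 9>4; P3→W gives 9>4]
(B,P,W): not NE [P2→Q gives 9>2]
(B,Q,X): not NE [P1→C gives 9>0; P2→P gives 7>0; P3→W gives 8>6]
(B,Q,Y): not NE [P2→R gives 4>1; P3→W gives 8>7]
(B,Q,Z): not NE [P2→S gives 8>2; P3→W gives 8>1]
(B,Q,W): not NE [P1→A gives 6>1]
(B,R,X): not NE [P1→C gives 7>0; P2→P gives 7>0]
(B,R,Y): not NE [P1→C gives 7>5; P3→X gives 9>0]
(B,R,Z): not NE [P1→C gives 8>6; P2→S gives 8>7; P3→X gives 9>2]
(B,R,W): not NE [P1→A gives 7>1; P2→Q gives 9>8; P3→X gives 9>5]
(B,S,X): not NE [P1→C gives 8>0; P2→P gives 7>2; P3→Z gives 6>0]
(B,S,Y): not NE [P1→D gives 3>1; P2→R gives 4>1; P3→Z gives 6>4]
(B,S,Z): not NE [P1→C gives 5>3]
(B,S,W): not NE [P1→A gives 8>3; P2→Q gives 9>2; P3→Z gives 6>5]
(C,P,X): not NE [P1→B gives 9>8; P2→S gives 9>1; P3→W gives 9>0]
(C,P,Y): not NE [P1→D gives 8>4; P3→W gives 9>4]
(C,P,Z): not NE [P2→R gives 9>2; P3→W gives 9>2]
(C,P,W): not NE [P1→B gives 9>4; P2→R gives 9>5]
(C,Q,X): not NE [P2→S gives 9>6; P3→Z gives 8>6]
(C,Q,Y): not NE [P1→B gives 7>3; P2→P gives 8>0; P3→Z gives 8>6]
(C,Q,Z): not NE [P1→B gives 4>0]
(C,Q,W): not NE [P1→A gives 6>3; P2→R gives 9>4; P3→Z gives 8>0]
(C,R,X): not NE [P2→S gives 9>1]
(C,R,Y): not NE [P2→P gives 8>4; P3→X gives 6>1]
(C,R,Z): not NE [P3→X gives 6>3]
(C,R,W): not NE [P1→A gives 7>0; P3→X gives 6>2]
(C,S,X): not NE [P3→Y gives 8>1]
(C,S,Y): not NE [P1→D gives 3>2; P2→P gives 8>5]
(C,S,Z): not NE [P2→R gives 9>6; P3→Y gives 8>7]
(C,S,W): not NE [P1→A gives 8>1; P2→R gives 9>1; P3→Y gives 8>3]
(D,P,X): not NE [P1→B gives 9>6; P2→S gives 9>1; P3→W gives 8>4]
(D,P,Y): not NE [P2→Q gives 8>2; P3→W gives 8>0]
(D,P,Z): not NE [P2→Q gives 6>5; P3→W gives 8>0]
(D,P,W): not NE [P1→B gives 9>2]
(D,Q,X): not NE [P1→C gives 9>3; P2→S gives 9>0]
(D,Q,Y): not NE [P1→B gives 7>6; P3→X gives 9>0]
(D,Q,Z): not NE [P1→B gives 4>3; P3→X gives 9>4]
(D,Q,W): not NE [P1→A gives 6>3; P3→X gives 9>4]
(D,R,X): not NE [P1→C gives 7>4; P2→S gives 9>3; P3→W gives 7>1]
(D,R,Y): not NE [P1→C gives 7>4; P2→Q gives 8>3; P3→W gives 7>2]
(D,R,Z): not NE [P1→C gives 8>1; P2→Q gives 6>0; P3→W gives 7>2]
(D,R,W): not NE [P1→A gives 7>2]
(D,S,X): not NE [P1→C gives 8>7]
(D,S,Y): not NE [P2→Q gives 8>4; P3→Z gives 4>1]
(D,S,Z): not NE [P1→C gives 5>0; P2→Q gives 6>5]
(D,S,W): not NE [P1→A gives 8>1; P2→R gives 8>1; P3→Z gives 4>1]

Nash profiles: (A,Q,W)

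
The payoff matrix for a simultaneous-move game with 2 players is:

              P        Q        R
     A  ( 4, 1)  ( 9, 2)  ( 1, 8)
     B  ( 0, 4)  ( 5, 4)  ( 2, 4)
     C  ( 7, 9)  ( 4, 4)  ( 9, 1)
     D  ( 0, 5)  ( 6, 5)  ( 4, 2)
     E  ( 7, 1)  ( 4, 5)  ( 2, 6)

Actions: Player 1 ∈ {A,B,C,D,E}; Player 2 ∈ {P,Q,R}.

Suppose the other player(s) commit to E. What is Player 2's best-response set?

u_2(P vs E) = 1
u_2(Q vs E) = 5
u_2(R vs E) = 6
max payoff 6 at {R}

BR_2 = {R}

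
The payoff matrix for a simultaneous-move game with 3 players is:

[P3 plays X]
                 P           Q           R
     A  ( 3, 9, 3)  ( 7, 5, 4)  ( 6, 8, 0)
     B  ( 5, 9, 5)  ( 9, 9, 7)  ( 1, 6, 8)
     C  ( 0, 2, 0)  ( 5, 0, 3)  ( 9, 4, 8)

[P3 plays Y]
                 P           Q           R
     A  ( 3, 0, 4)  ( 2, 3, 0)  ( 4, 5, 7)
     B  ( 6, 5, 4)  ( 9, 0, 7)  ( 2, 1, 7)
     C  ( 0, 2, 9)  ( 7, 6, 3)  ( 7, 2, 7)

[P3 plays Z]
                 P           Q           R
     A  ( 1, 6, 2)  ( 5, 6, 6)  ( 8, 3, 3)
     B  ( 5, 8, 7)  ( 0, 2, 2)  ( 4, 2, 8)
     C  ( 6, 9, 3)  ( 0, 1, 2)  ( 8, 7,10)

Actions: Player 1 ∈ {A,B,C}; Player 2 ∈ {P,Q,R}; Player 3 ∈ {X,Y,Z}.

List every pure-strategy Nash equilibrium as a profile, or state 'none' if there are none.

(A,P,X): not NE [P1→B gives 5>3; P3→Y gives 4>3]
(A,P,Y): not NE [P1→B gives 6>3; P2→R gives 5>0]
(A,P,Z): not NE [P1→C gives 6>1; P3→Y gives 4>2]
(A,Q,X): not NE [P1→B gives 9>7; P2→P gives 9>5; P3→Z gives 6>4]
(A,Q,Y): not NE [P1→B gives 9>2; P2→R gives 5>3; P3→Z gives 6>0]
(A,Q,Z): NE
(A,R,X): not NE [P1→C gives 9>6; P2→P gives 9>8; P3→Y gives 7>0]
(A,R,Y): not NE [P1→C gives 7>4]
(A,R,Z): not NE [P2→Q gives 6>3; P3→Y gives 7>3]
(B,P,X): not NE [P3→Z gives 7>5]
(B,P,Y): not NE [P3→Z gives 7>4]
(B,P,Z): not NE [P1→C gives 6>5]
(B,Q,X): NE
(B,Q,Y): not NE [P2→P gives 5>0]
(B,Q,Z): not NE [P1→A gives 5>0; P2→P gives 8>2; P3→Y gives 7>2]
(B,R,X): not NE [P1→C gives 9>1; P2→Q gives 9>6]
(B,R,Y): not NE [P1→C gives 7>2; P2→P gives 5>1; P3→Z gives 8>7]
(B,R,Z): not NE [P1→C gives 8>4; P2→P gives 8>2]
(C,P,X): not NE [P1→B gives 5>0; P2→R gives 4>2; P3→Y gives 9>0]
(C,P,Y): not NE [P1→B gives 6>0; P2→Q gives 6>2]
(C,P,Z): not NE [P3→Y gives 9>3]
(C,Q,X): not NE [P1→B gives 9>5; P2→R gives 4>0]
(C,Q,Y): not NE [P1→B gives 9>7]
(C,Q,Z): not NE [P1→A gives 5>0; P2→P gives 9>1; P3→Y gives 3>2]
(C,R,X): not NE [P3→Z gives 10>8]
(C,R,Y): not NE [P2→Q gives 6>2; P3→Z gives 10>7]
(C,R,Z): not NE [P2→P gives 9>7]

NE set: (A,Q,Z), (B,Q,X)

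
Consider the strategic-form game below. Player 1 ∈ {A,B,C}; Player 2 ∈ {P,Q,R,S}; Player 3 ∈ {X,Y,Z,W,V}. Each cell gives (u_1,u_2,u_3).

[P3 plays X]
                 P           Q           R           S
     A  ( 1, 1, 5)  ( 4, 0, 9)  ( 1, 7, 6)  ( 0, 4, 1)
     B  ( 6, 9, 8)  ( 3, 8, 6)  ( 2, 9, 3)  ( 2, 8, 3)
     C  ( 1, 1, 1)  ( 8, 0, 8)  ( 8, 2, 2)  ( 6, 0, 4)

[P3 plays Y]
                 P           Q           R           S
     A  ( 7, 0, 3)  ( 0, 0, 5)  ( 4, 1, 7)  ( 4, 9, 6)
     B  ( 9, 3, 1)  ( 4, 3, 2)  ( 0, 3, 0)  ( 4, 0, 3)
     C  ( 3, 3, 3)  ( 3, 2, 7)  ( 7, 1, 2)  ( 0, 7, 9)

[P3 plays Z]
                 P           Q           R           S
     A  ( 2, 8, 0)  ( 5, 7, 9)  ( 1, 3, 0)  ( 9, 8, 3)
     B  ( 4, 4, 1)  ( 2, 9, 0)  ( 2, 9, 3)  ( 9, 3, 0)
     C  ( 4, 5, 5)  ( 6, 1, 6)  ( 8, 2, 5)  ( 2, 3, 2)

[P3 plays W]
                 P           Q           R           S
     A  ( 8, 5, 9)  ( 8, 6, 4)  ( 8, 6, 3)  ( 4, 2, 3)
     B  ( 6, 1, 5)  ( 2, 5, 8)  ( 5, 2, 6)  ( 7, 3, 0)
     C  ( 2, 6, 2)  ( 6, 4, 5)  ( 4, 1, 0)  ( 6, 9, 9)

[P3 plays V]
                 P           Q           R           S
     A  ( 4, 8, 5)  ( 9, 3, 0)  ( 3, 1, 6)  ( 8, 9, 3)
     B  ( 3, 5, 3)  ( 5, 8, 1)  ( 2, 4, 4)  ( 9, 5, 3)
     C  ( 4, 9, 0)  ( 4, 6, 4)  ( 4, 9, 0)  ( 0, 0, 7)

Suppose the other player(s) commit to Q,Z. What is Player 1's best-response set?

P1 best: {C}

u_1(A vs Q,Z) = 5
u_1(B vs Q,Z) = 2
u_1(C vs Q,Z) = 6
max payoff 6 at {C}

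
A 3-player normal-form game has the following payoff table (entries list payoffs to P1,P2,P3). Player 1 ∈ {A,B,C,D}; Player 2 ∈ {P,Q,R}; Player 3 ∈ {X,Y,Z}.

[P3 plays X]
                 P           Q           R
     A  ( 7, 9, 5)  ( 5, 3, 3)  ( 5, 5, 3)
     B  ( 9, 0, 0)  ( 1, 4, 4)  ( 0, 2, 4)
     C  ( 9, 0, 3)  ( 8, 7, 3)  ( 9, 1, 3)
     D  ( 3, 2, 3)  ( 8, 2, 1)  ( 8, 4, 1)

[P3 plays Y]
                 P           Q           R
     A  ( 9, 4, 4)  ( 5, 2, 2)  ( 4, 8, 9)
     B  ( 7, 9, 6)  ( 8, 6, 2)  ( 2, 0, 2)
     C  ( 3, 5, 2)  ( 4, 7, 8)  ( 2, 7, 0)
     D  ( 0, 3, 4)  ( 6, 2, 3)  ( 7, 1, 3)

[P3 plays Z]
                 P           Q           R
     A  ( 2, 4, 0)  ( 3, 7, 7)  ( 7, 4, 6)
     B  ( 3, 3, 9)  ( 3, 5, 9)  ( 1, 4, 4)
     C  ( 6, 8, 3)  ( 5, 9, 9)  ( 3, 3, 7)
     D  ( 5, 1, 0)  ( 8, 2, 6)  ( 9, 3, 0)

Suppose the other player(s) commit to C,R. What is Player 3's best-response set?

argmax u_3 = {Z}

u_3(X vs C,R) = 3
u_3(Y vs C,R) = 0
u_3(Z vs C,R) = 7
max payoff 7 at {Z}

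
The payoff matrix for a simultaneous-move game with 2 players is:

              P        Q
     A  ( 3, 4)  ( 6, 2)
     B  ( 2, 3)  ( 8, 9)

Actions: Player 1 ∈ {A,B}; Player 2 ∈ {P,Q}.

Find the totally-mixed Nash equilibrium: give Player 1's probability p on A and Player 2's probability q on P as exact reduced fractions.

P1 indiff ⇒ q·3+(1-q)·6 = q·2+(1-q)·8 ⇒ q(1) = (1-q)(2) ⇒ q = 2/3
P2 indiff ⇒ p·4+(1-p)·3 = p·2+(1-p)·9 ⇒ p(2) = (1-p)(6) ⇒ p = 3/4

p=3/4, q=2/3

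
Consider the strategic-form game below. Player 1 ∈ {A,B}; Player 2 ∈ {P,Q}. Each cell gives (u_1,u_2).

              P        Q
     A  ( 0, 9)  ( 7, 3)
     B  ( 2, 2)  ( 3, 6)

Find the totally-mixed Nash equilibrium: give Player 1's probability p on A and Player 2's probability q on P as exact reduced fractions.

P1 indiff ⇒ q·0+(1-q)·7 = q·2+(1-q)·3 ⇒ q(-2) = (1-q)(-4) ⇒ q = 2/3
P2 indiff ⇒ p·9+(1-p)·2 = p·3+(1-p)·6 ⇒ p(6) = (1-p)(4) ⇒ p = 2/5

p=2/5, q=2/3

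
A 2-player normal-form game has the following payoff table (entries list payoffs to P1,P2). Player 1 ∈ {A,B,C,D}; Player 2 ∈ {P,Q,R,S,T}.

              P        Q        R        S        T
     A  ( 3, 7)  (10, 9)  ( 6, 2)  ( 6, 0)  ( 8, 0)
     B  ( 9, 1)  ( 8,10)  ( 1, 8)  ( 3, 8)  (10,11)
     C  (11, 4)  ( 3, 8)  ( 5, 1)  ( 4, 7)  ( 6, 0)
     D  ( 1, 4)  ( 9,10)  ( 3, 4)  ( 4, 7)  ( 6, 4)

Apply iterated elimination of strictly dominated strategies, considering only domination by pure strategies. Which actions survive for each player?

Survivors P1:{A,B} P2:{Q,T}

P1 drop D (A beats it: P:3>1 Q:10>9 R:6>3 S:6>4 T:8>6)
P2 drop P (Q beats it: A:9>7 B:10>1 C:8>4)
P1 drop C (A beats it: Q:10>3 R:6>5 S:6>4 T:8>6)
P2 drop R (Q beats it: A:9>2 B:10>8)
P2 drop S (Q beats it: A:9>0 B:10>8)
P1→{A,B} P2→{Q,T}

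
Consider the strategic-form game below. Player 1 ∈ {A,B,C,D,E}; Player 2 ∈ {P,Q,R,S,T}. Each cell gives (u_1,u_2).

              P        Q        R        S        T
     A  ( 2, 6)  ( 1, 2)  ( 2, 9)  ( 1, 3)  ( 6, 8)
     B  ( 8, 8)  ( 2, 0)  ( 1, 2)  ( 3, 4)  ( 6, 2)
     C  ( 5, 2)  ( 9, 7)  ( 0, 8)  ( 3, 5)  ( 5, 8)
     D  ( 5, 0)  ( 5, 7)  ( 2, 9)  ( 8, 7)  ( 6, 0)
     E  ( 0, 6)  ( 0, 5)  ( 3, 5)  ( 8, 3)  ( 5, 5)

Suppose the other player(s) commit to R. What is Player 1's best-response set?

argmax u_1 = {E}

u_1(A vs R) = 2
u_1(B vs R) = 1
u_1(C vs R) = 0
u_1(D vs R) = 2
u_1(E vs R) = 3
max payoff 3 at {E}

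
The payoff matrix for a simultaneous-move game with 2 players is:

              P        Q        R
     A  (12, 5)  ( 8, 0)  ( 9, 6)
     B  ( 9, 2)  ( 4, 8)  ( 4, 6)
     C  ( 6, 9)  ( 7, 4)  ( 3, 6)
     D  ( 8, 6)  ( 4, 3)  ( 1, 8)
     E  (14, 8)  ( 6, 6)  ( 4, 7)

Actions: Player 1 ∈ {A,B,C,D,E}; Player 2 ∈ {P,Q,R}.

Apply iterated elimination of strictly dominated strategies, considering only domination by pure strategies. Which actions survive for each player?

P1 drop B (A beats it: P:12>9 Q:8>4 R:9>4)
P1 drop C (A beats it: P:12>6 Q:8>7 R:9>3)
P1 drop D (A beats it: P:12>8 Q:8>4 R:9>1)
P2 drop Q (P beats it: A:5>0 E:8>6)
P1→{A,E} P2→{P,R}

Survivors P1:{A,E} P2:{P,R}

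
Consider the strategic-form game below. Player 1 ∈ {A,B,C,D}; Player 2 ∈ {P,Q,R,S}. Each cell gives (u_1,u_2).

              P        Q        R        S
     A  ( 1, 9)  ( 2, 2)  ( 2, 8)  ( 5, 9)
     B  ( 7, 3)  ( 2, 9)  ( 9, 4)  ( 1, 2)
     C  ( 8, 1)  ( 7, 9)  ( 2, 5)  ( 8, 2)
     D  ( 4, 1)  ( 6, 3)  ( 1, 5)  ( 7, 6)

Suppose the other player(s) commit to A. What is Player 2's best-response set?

u_2(P vs A) = 9
u_2(Q vs A) = 2
u_2(R vs A) = 8
u_2(S vs A) = 9
max payoff 9 at {P,S}

BR_2 = {P,S}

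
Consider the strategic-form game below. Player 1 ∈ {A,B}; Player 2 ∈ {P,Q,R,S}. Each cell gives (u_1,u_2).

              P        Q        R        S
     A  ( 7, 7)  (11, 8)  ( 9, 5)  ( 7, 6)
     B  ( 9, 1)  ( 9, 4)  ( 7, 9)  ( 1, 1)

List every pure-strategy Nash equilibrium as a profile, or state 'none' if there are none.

(A,P): not NE [P1→B gives 9>7; P2→Q gives 8>7]
(A,Q): NE
(A,R): not NE [P2→Q gives 8>5]
(A,S): not NE [P2→Q gives 8>6]
(B,P): not NE [P2→R gives 9>1]
(B,Q): not NE [P1→A gives 11>9; P2→R gives 9>4]
(B,R): not NE [P1→A gives 9>7]
(B,S): not NE [P1→A gives 7>1; P2→R gives 9>1]

Nash profiles: (A,Q)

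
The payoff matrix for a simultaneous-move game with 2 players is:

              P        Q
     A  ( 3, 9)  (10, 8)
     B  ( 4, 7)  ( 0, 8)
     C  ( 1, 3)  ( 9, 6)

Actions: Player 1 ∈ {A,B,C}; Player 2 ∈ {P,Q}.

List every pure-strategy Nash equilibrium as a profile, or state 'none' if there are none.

(A,P): not NE [P1→B gives 4>3]
(A,Q): not NE [P2→P gives 9>8]
(B,P): not NE [P2→Q gives 8>7]
(B,Q): not NE [P1→A gives 10>0]
(C,P): not NE [P1→B gives 4>1; P2→Q gives 6>3]
(C,Q): not NE [P1→A gives 10>9]

Equilibria: none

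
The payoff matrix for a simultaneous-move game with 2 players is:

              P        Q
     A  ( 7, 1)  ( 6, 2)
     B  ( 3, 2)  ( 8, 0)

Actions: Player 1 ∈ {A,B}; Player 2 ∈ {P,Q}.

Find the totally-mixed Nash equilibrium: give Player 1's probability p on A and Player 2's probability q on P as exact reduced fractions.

P1 indiff ⇒ q·7+(1-q)·6 = q·3+(1-q)·8 ⇒ q(4) = (1-q)(2) ⇒ q = 1/3
P2 indiff ⇒ p·1+(1-p)·2 = p·2+(1-p)·0 ⇒ p(-1) = (1-p)(-2) ⇒ p = 2/3

P1 mixes 2/3 on A; P2 mixes 1/3 on P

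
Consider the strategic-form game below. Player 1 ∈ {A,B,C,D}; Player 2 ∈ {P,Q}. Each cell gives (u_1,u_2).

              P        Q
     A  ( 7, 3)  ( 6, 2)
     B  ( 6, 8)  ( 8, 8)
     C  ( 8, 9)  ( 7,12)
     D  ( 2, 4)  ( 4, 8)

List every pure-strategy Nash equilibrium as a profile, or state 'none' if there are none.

Nash profiles: (B,Q)

(A,P): not NE [P1→C gives 8>7]
(A,Q): not NE [P1→B gives 8>6; P2→P gives 3>2]
(B,P): not NE [P1→C gives 8>6]
(B,Q): NE
(C,P): not NE [P2→Q gives 12>9]
(C,Q): not NE [P1→B gives 8>7]
(D,P): not NE [P1→C gives 8>2; P2→Q gives 8>4]
(D,Q): not NE [P1→B gives 8>4]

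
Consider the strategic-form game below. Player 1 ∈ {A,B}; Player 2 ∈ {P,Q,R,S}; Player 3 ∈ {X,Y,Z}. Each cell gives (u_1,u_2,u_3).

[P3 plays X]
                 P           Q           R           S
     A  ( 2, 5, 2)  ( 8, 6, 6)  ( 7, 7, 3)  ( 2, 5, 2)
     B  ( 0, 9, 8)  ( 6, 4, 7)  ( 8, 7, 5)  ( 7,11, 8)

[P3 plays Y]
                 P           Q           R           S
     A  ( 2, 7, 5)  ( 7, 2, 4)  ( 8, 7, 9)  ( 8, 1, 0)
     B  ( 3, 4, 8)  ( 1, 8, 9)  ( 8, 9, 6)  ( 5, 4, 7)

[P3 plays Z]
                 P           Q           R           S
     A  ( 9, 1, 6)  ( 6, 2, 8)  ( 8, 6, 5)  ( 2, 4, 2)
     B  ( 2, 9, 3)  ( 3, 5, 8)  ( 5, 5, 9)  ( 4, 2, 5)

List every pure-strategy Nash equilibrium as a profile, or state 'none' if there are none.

Nash profiles: (A,R,Y), (B,S,X)

(A,P,X): not NE [P2→R gives 7>5; P3→Z gives 6>2]
(A,P,Y): not NE [P1→B gives 3>2; P3→Z gives 6>5]
(A,P,Z): not NE [P2→R gives 6>1]
(A,Q,X): not NE [P2→R gives 7>6; P3→Z gives 8>6]
(A,Q,Y): not NE [P2→R gives 7>2; P3→Z gives 8>4]
(A,Q,Z): not NE [P2→R gives 6>2]
(A,R,X): not NE [P1→B gives 8>7; P3→Y gives 9>3]
(A,R,Y): NE
(A,R,Z): not NE [P3→Y gives 9>5]
(A,S,X): not NE [P1→B gives 7>2; P2→R gives 7>5]
(A,S,Y): not NE [P2→R gives 7>1; P3→Z gives 2>0]
(A,S,Z): not NE [P1→B gives 4>2; P2→R gives 6>4]
(B,P,X): not NE [P1→A gives 2>0; P2→S gives 11>9]
(B,P,Y): not NE [P2→R gives 9>4]
(B,P,Z): not NE [P1→A gives 9>2; P3→Y gives 8>3]
(B,Q,X): not NE [P1→A gives 8>6; P2→S gives 11>4; P3→Y gives 9>7]
(B,Q,Y): not NE [P1→A gives 7>1; P2→R gives 9>8]
(B,Q,Z): not NE [P1→A gives 6>3; P2→P gives 9>5; P3→Y gives 9>8]
(B,R,X): not NE [P2→S gives 11>7; P3→Z gives 9>5]
(B,R,Y): not NE [P3→Z gives 9>6]
(B,R,Z): not NE [P1→A gives 8>5; P2→P gives 9>5]
(B,S,X): NE
(B,S,Y): not NE [P1→A gives 8>5; P2→R gives 9>4; P3→X gives 8>7]
(B,S,Z): not NE [P2→P gives 9>2; P3→X gives 8>5]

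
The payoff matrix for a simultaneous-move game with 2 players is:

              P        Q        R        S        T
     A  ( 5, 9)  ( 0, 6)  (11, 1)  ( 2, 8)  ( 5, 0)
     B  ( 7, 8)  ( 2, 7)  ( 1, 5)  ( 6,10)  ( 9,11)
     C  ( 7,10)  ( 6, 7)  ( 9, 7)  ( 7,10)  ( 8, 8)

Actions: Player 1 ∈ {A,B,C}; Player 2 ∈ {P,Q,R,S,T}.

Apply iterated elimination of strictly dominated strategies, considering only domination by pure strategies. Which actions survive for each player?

Remaining: P1:{B,C} P2:{P,S,T}

P2 drop Q (P beats it: A:9>6 B:8>7 C:10>7)
P2 drop R (P beats it: A:9>1 B:8>5 C:10>7)
P1 drop A (B beats it: P:7>5 S:6>2 T:9>5)
P1→{B,C} P2→{P,S,T}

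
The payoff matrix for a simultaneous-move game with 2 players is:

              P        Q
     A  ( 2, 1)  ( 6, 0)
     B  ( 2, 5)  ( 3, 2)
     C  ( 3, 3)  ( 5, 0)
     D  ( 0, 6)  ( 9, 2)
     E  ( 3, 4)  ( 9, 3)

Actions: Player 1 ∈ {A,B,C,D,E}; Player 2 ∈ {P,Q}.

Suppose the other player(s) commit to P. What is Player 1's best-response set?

u_1(A vs P) = 2
u_1(B vs P) = 2
u_1(C vs P) = 3
u_1(D vs P) = 0
u_1(E vs P) = 3
max payoff 3 at {C,E}

argmax u_1 = {C,E}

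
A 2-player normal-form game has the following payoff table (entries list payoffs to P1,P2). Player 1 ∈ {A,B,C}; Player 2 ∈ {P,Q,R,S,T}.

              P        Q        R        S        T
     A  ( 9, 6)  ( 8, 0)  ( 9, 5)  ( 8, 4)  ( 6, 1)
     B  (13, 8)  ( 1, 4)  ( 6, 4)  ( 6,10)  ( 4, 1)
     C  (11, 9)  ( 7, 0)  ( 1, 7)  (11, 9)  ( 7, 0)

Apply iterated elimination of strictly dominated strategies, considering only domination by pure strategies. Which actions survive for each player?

P2 drop Q (P beats it: A:6>0 B:8>4 C:9>0)
P2 drop R (P beats it: A:6>5 B:8>4 C:9>7)
P1 drop A (C beats it: P:11>9 S:11>8 T:7>6)
P2 drop T (P beats it: B:8>1 C:9>0)
P1→{B,C} P2→{P,S}

IESDS → P1:{B,C} P2:{P,S}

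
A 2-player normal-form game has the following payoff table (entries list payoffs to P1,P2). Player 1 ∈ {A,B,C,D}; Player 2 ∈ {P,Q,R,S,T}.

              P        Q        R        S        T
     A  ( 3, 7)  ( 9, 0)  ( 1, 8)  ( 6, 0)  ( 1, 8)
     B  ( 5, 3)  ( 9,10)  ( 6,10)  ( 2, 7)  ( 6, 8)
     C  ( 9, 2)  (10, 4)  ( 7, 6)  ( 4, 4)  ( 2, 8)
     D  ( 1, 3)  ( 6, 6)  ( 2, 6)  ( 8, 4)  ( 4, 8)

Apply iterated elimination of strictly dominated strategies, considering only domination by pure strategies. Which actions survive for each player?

P2 drop P (R beats it: A:8>7 B:10>3 C:6>2 D:6>3)
P2 drop S (R beats it: A:8>0 B:10>7 C:6>4 D:6>4)
P1 drop A (C beats it: Q:10>9 R:7>1 T:2>1)
P1 drop D (B beats it: Q:9>6 R:6>2 T:6>4)
P1→{B,C} P2→{Q,R,T}

Survivors P1:{B,C} P2:{Q,R,T}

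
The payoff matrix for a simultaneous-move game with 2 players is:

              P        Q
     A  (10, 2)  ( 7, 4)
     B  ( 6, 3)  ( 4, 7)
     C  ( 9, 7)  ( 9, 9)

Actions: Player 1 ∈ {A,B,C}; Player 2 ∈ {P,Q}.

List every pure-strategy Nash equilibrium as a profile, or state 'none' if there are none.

Nash profiles: (C,Q)

(A,P): not NE [P2→Q gives 4>2]
(A,Q): not NE [P1→C gives 9>7]
(B,P): not NE [P1→A gives 10>6; P2→Q gives 7>3]
(B,Q): not NE [P1→C gives 9>4]
(C,P): not NE [P1→A gives 10>9; P2→Q gives 9>7]
(C,Q): NE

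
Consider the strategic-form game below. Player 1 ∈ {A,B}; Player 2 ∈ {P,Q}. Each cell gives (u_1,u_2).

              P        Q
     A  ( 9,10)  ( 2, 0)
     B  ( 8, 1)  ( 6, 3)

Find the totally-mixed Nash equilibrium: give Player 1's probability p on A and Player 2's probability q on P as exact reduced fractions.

P1 indiff ⇒ q·9+(1-q)·2 = q·8+(1-q)·6 ⇒ q(1) = (1-q)(4) ⇒ q = 4/5
P2 indiff ⇒ p·10+(1-p)·1 = p·0+(1-p)·3 ⇒ p(10) = (1-p)(2) ⇒ p = 1/6

(p,q) = (1/6, 4/5)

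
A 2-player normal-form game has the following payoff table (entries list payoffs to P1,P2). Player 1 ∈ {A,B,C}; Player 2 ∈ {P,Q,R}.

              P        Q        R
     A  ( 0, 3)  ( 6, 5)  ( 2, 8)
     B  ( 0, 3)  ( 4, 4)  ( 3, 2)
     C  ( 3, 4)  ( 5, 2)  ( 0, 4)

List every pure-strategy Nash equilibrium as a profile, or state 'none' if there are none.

NE set: (C,P)

(A,P): not NE [P1→C gives 3>0; P2→R gives 8>3]
(A,Q): not NE [P2→R gives 8>5]
(A,R): not NE [P1→B gives 3>2]
(B,P): not NE [P1→C gives 3>0; P2→Q gives 4>3]
(B,Q): not NE [P1→A gives 6>4]
(B,R): not NE [P2→Q gives 4>2]
(C,P): NE
(C,Q): not NE [P1→A gives 6>5; P2→R gives 4>2]
(C,R): not NE [P1→B gives 3>0]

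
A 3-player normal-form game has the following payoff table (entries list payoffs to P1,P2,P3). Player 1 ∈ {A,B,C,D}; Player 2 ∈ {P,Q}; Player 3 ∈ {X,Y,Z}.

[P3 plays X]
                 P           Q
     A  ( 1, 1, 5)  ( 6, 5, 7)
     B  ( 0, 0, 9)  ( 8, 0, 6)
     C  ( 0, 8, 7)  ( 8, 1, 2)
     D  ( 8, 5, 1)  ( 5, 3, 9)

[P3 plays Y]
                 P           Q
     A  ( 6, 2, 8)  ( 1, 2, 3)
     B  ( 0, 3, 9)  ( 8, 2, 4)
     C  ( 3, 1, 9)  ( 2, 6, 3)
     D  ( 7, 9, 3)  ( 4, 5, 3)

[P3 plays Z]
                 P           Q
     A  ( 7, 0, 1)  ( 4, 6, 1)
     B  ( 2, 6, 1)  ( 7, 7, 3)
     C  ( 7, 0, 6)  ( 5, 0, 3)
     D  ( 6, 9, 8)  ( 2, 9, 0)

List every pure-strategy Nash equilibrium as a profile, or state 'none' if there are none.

(A,P,X): not NE [P1→D gives 8>1; P2→Q gives 5>1; P3→Y gives 8>5]
(A,P,Y): not NE [P1→D gives 7>6]
(A,P,Z): not NE [P2→Q gives 6>0; P3→Y gives 8>1]
(A,Q,X): not NE [P1→C gives 8>6]
(A,Q,Y): not NE [P1→B gives 8>1; P3→X gives 7>3]
(A,Q,Z): not NE [P1→B gives 7>4; P3→X gives 7>1]
(B,P,X): not NE [P1→D gives 8>0]
(B,P,Y): not NE [P1→D gives 7>0]
(B,P,Z): not NE [P1→C gives 7>2; P2→Q gives 7>6; P3→Y gives 9>1]
(B,Q,X): NE
(B,Q,Y): not NE [P2→P gives 3>2; P3→X gives 6>4]
(B,Q,Z): not NE [P3→X gives 6>3]
(C,P,X): not NE [P1→D gives 8>0; P3→Y gives 9>7]
(C,P,Y): not NE [P1→D gives 7>3; P2→Q gives 6>1]
(C,P,Z): not NE [P3→Y gives 9>6]
(C,Q,X): not NE [P2→P gives 8>1; P3→Z gives 3>2]
(C,Q,Y): not NE [P1→B gives 8>2]
(C,Q,Z): not NE [P1→B gives 7>5]
(D,P,X): not NE [P3→Z gives 8>1]
(D,P,Y): not NE [P3→Z gives 8>3]
(D,P,Z): not NE [P1→C gives 7>6]
(D,Q,X): not NE [P1→C gives 8>5; P2→P gives 5>3]
(D,Q,Y): not NE [P1→B gives 8>4; P2→P gives 9>5; P3→X gives 9>3]
(D,Q,Z): not NE [P1→B gives 7>2; P3→X gives 9>0]

NE set: (B,Q,X)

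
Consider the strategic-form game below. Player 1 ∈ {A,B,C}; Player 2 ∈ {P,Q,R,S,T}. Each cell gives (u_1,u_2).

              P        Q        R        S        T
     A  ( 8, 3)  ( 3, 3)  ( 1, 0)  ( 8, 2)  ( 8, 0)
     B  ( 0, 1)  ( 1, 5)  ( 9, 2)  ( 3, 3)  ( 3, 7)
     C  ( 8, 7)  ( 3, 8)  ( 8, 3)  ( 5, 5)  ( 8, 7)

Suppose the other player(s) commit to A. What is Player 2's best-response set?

argmax u_2 = {P,Q}

u_2(P vs A) = 3
u_2(Q vs A) = 3
u_2(R vs A) = 0
u_2(S vs A) = 2
u_2(T vs A) = 0
max payoff 3 at {P,Q}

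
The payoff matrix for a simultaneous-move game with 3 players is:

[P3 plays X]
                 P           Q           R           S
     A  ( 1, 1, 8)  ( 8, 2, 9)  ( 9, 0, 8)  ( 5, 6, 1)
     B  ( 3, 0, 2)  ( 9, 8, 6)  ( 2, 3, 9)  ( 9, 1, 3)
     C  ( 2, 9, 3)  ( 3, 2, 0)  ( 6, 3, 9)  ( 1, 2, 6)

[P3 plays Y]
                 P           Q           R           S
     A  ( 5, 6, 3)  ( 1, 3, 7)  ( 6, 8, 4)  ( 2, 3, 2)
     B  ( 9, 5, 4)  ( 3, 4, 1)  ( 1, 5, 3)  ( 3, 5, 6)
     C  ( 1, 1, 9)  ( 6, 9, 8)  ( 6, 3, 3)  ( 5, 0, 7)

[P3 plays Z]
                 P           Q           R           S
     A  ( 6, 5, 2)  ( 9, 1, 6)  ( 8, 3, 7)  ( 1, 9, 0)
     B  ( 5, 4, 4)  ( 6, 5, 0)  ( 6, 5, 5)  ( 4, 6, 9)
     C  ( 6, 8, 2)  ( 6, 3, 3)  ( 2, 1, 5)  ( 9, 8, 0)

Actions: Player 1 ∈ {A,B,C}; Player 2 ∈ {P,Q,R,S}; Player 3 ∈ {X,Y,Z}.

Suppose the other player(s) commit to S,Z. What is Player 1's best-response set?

P1 best: {C}

u_1(A vs S,Z) = 1
u_1(B vs S,Z) = 4
u_1(C vs S,Z) = 9
max payoff 9 at {C}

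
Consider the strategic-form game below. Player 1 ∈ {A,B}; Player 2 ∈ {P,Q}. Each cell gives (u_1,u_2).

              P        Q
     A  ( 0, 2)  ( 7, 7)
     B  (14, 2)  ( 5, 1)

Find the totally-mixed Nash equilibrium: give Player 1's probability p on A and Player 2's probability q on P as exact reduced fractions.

P1 indiff ⇒ q·0+(1-q)·7 = q·14+(1-q)·5 ⇒ q(-14) = (1-q)(-2) ⇒ q = 1/8
P2 indiff ⇒ p·2+(1-p)·2 = p·7+(1-p)·1 ⇒ p(-5) = (1-p)(-1) ⇒ p = 1/6

(p,q) = (1/6, 1/8)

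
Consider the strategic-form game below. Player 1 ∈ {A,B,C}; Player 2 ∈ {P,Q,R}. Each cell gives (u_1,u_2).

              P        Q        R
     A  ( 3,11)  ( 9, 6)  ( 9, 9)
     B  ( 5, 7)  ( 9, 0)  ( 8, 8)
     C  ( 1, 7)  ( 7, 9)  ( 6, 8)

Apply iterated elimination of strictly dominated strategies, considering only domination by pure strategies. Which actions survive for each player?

P1 drop C (A beats it: P:3>1 Q:9>7 R:9>6)
P2 drop Q (P beats it: A:11>6 B:7>0)
P1→{A,B} P2→{P,R}

IESDS → P1:{A,B} P2:{P,R}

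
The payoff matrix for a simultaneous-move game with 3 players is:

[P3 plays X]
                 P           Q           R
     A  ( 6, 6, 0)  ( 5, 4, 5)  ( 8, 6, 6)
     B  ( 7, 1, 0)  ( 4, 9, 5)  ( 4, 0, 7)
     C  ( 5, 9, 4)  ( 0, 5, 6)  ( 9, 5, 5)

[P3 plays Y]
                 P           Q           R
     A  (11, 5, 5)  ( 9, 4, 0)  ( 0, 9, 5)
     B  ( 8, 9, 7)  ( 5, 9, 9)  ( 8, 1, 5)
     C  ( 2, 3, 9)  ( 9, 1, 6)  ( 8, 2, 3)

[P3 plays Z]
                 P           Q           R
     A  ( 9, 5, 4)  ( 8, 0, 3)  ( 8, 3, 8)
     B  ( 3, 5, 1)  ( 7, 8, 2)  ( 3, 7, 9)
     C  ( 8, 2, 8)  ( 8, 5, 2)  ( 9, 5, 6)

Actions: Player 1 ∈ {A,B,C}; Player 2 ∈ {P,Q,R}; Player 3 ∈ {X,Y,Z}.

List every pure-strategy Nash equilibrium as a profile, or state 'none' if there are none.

NE set: (C,R,Z)

(A,P,X): not NE [P1→B gives 7>6; P3→Y gives 5>0]
(A,P,Y): not NE [P2→R gives 9>5]
(A,P,Z): not NE [P3→Y gives 5>4]
(A,Q,X): not NE [P2→R gives 6>4]
(A,Q,Y): not NE [P2→R gives 9>4; P3→X gives 5>0]
(A,Q,Z): not NE [P2→P gives 5>0; P3→X gives 5>3]
(A,R,X): not NE [P1→C gives 9>8; P3→Z gives 8>6]
(A,R,Y): not NE [P1→C gives 8>0; P3→Z gives 8>5]
(A,R,Z): not NE [P1→C gives 9>8; P2→P gives 5>3]
(B,P,X): not NE [P2→Q gives 9>1; P3→Y gives 7>0]
(B,P,Y): not NE [P1→A gives 11>8]
(B,P,Z): not NE [P1→A gives 9>3; P2→Q gives 8>5; P3→Y gives 7>1]
(B,Q,X): not NE [P1→A gives 5>4; P3→Y gives 9>5]
(B,Q,Y): not NE [P1→C gives 9>5]
(B,Q,Z): not NE [P1→C gives 8>7; P3→Y gives 9>2]
(B,R,X): not NE [P1→C gives 9>4; P2→Q gives 9>0; P3→Z gives 9>7]
(B,R,Y): not NE [P2→Q gives 9>1; P3→Z gives 9>5]
(B,R,Z): not NE [P1→C gives 9>3; P2→Q gives 8>7]
(C,P,X): not NE [P1→B gives 7>5; P3→Y gives 9>4]
(C,P,Y): not NE [P1→A gives 11>2]
(C,P,Z): not NE [P1→A gives 9>8; P2→R gives 5>2; P3→Y gives 9>8]
(C,Q,X): not NE [P1→A gives 5>0; P2→P gives 9>5]
(C,Q,Y): not NE [P2→P gives 3>1]
(C,Q,Z): not NE [P3→Y gives 6>2]
(C,R,X): not NE [P2→P gives 9>5; P3→Z gives 6>5]
(C,R,Y): not NE [P2→P gives 3>2; P3→Z gives 6>3]
(C,R,Z): NE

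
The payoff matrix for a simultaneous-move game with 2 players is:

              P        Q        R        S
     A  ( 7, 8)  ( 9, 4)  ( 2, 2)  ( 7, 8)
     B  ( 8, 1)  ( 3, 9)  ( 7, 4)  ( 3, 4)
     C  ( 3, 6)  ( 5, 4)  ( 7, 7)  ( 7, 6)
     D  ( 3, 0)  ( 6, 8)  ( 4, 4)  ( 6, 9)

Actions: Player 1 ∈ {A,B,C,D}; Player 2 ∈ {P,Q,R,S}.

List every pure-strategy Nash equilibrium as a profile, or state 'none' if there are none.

Nash profiles: (A,S), (C,R)

(A,P): not NE [P1→B gives 8>7]
(A,Q): not NE [P2→S gives 8>4]
(A,R): not NE [P1→C gives 7>2; P2→S gives 8>2]
(A,S): NE
(B,P): not NE [P2→Q gives 9>1]
(B,Q): not NE [P1→A gives 9>3]
(B,R): not NE [P2→Q gives 9>4]
(B,S): not NE [P1→C gives 7>3; P2→Q gives 9>4]
(C,P): not NE [P1→B gives 8>3; P2→R gives 7>6]
(C,Q): not NE [P1→A gives 9>5; P2→R gives 7>4]
(C,R): NE
(C,S): not NE [P2→R gives 7>6]
(D,P): not NE [P1→B gives 8>3; P2→S gives 9>0]
(D,Q): not NE [P1→A gives 9>6; P2→S gives 9>8]
(D,R): not NE [P1→C gives 7>4; P2→S gives 9>4]
(D,S): not NE [P1→C gives 7>6]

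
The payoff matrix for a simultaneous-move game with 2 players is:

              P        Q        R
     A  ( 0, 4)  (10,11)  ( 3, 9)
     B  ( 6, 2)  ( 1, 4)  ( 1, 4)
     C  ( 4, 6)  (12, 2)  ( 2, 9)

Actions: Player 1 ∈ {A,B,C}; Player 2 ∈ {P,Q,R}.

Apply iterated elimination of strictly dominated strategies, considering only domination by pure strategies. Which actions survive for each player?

P2 drop P (R beats it: A:9>4 B:4>2 C:9>6)
P1 drop B (A beats it: Q:10>1 R:3>1)
P1→{A,C} P2→{Q,R}

Remaining: P1:{A,C} P2:{Q,R}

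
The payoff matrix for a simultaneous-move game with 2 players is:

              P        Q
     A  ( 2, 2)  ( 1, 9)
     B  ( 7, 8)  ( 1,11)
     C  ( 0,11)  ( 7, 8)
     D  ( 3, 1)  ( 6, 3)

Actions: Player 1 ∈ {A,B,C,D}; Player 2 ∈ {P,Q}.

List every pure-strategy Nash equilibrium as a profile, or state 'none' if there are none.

(A,P): not NE [P1→B gives 7>2; P2→Q gives 9>2]
(A,Q): not NE [P1→C gives 7>1]
(B,P): not NE [P2→Q gives 11>8]
(B,Q): not NE [P1→C gives 7>1]
(C,P): not NE [P1→B gives 7>0]
(C,Q): not NE [P2→P gives 11>8]
(D,P): not NE [P1→B gives 7>3; P2→Q gives 3>1]
(D,Q): not NE [P1→C gives 7>6]

PSNE: ∅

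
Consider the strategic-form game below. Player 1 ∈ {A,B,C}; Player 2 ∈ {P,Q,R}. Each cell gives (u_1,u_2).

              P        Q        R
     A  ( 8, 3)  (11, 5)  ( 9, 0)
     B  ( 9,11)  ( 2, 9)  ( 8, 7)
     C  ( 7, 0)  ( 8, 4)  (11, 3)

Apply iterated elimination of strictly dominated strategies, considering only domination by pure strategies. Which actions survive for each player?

P2 drop R (Q beats it: A:5>0 B:9>7 C:4>3)
P1 drop C (A beats it: P:8>7 Q:11>8)
P1→{A,B} P2→{P,Q}

Survivors P1:{A,B} P2:{P,Q}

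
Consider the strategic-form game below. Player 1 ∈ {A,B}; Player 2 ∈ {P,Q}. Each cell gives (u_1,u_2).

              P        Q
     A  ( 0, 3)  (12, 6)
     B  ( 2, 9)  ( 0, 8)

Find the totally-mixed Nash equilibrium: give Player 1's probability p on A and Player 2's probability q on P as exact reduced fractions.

(p,q) = (1/4, 6/7)

P1 indiff ⇒ q·0+(1-q)·12 = q·2+(1-q)·0 ⇒ q(-2) = (1-q)(-12) ⇒ q = 6/7
P2 indiff ⇒ p·3+(1-p)·9 = p·6+(1-p)·8 ⇒ p(-3) = (1-p)(-1) ⇒ p = 1/4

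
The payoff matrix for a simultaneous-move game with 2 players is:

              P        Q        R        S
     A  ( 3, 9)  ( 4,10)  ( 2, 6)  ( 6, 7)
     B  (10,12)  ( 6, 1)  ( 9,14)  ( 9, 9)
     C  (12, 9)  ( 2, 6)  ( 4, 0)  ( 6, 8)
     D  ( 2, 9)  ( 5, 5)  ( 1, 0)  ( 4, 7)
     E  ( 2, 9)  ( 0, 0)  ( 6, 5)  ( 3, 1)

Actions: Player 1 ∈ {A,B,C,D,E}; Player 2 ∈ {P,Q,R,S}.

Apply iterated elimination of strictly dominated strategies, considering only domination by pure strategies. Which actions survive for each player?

Survivors P1:{B,C} P2:{P,R}

P1 drop A (B beats it: P:10>3 Q:6>4 R:9>2 S:9>6)
P1 drop D (B beats it: P:10>2 Q:6>5 R:9>1 S:9>4)
P1 drop E (B beats it: P:10>2 Q:6>0 R:9>6 S:9>3)
P2 drop Q (P beats it: B:12>1 C:9>6)
P2 drop S (P beats it: B:12>9 C:9>8)
P1→{B,C} P2→{P,R}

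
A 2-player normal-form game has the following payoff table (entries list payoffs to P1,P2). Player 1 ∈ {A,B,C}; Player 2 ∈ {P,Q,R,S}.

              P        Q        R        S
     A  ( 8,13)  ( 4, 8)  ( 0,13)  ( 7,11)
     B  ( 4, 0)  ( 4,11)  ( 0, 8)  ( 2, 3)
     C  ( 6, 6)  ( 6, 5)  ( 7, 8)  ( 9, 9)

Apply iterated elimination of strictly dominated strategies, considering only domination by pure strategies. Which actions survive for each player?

Survivors P1:{A,C} P2:{P,R,S}

P1 drop B (C beats it: P:6>4 Q:6>4 R:7>0 S:9>2)
P2 drop Q (P beats it: A:13>8 C:6>5)
P1→{A,C} P2→{P,R,S}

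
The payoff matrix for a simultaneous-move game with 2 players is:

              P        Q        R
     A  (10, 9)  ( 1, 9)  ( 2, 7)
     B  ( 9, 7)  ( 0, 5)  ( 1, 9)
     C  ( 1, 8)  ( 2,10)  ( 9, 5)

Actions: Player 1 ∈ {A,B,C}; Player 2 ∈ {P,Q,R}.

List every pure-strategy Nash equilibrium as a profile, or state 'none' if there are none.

NE set: (A,P), (C,Q)

(A,P): NE
(A,Q): not NE [P1→C gives 2>1]
(A,R): not NE [P1→C gives 9>2; P2→Q gives 9>7]
(B,P): not NE [P1→A gives 10>9; P2→R gives 9>7]
(B,Q): not NE [P1→C gives 2>0; P2→R gives 9>5]
(B,R): not NE [P1→C gives 9>1]
(C,P): not NE [P1→A gives 10>1; P2→Q gives 10>8]
(C,Q): NE
(C,R): not NE [P2→Q gives 10>5]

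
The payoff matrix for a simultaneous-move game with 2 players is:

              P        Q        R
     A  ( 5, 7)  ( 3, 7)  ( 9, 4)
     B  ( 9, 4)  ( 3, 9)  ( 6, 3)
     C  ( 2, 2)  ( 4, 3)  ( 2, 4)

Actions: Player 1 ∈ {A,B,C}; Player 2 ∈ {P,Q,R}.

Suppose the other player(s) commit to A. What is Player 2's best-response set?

u_2(P vs A) = 7
u_2(Q vs A) = 7
u_2(R vs A) = 4
max payoff 7 at {P,Q}

P2 best: {P,Q}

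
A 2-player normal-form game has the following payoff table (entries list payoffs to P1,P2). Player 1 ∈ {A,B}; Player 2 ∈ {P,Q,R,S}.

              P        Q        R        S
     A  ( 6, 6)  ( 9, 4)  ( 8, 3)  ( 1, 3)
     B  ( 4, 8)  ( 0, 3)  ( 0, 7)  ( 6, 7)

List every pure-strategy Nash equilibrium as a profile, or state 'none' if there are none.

Nash profiles: (A,P)

(A,P): NE
(A,Q): not NE [P2→P gives 6>4]
(A,R): not NE [P2→P gives 6>3]
(A,S): not NE [P1→B gives 6>1; P2→P gives 6>3]
(B,P): not NE [P1→A gives 6>4]
(B,Q): not NE [P1→A gives 9>0; P2→P gives 8>3]
(B,R): not NE [P1→A gives 8>0; P2→P gives 8>7]
(B,S): not NE [P2→P gives 8>7]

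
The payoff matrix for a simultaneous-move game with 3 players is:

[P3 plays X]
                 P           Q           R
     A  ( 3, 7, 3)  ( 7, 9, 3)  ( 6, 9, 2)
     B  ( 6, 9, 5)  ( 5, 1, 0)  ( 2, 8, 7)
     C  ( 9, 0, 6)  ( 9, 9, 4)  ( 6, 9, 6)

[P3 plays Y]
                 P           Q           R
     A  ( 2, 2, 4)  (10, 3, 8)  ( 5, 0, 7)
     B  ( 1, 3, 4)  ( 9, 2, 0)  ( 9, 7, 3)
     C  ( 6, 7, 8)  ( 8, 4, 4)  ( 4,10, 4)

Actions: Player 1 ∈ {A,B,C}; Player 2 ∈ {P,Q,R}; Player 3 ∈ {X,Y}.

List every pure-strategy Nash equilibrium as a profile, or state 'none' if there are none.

PSNE = {(A,Q,Y), (C,Q,X), (C,R,X)}

(A,P,X): not NE [P1→C gives 9>3; P2→R gives 9>7; P3→Y gives 4>3]
(A,P,Y): not NE [P1→C gives 6>2; P2→Q gives 3>2]
(A,Q,X): not NE [P1→C gives 9>7; P3→Y gives 8>3]
(A,Q,Y): NE
(A,R,X): not NE [P3→Y gives 7>2]
(A,R,Y): not NE [P1→B gives 9>5; P2→Q gives 3>0]
(B,P,X): not NE [P1→C gives 9>6]
(B,P,Y): not NE [P1→C gives 6>1; P2→R gives 7>3; P3→X gives 5>4]
(B,Q,X): not NE [P1→C gives 9>5; P2→P gives 9>1]
(B,Q,Y): not NE [P1→A gives 10>9; P2→R gives 7>2]
(B,R,X): not NE [P1→C gives 6>2; P2→P gives 9>8]
(B,R,Y): not NE [P3→X gives 7>3]
(C,P,X): not NE [P2→R gives 9>0; P3→Y gives 8>6]
(C,P,Y): not NE [P2→R gives 10>7]
(C,Q,X): NE
(C,Q,Y): not NE [P1→A gives 10>8; P2→R gives 10>4]
(C,R,X): NE
(C,R,Y): not NE [P1→B gives 9>4; P3→X gives 6>4]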